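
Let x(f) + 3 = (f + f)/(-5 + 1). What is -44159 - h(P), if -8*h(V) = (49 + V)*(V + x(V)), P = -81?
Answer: -43985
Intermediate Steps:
x(f) = -3 - f/2 (x(f) = -3 + (f + f)/(-5 + 1) = -3 + (2*f)/(-4) = -3 + (2*f)*(-1/4) = -3 - f/2)
h(V) = -(-3 + V/2)*(49 + V)/8 (h(V) = -(49 + V)*(V + (-3 - V/2))/8 = -(49 + V)*(-3 + V/2)/8 = -(-3 + V/2)*(49 + V)/8)
-44159 - h(P) = -44159 - (147/8 - 43/16*(-81) - 1/16*(-81)**2) = -44159 - (147/8 + 3483/16 - 1/16*6561) = -44159 - (147/8 + 3483/16 - 6561/16) = -44159 - 1*(-174) = -44159 + 174 = -43985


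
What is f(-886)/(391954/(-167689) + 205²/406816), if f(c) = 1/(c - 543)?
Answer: 68218568224/217788214353531 ≈ 0.00031323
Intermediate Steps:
f(c) = 1/(-543 + c)
f(-886)/(391954/(-167689) + 205²/406816) = 1/((-543 - 886)*(391954/(-167689) + 205²/406816)) = 1/((-1429)*(391954*(-1/167689) + 42025*(1/406816))) = -1/(1429*(-391954/167689 + 42025/406816)) = -1/(1429*(-152406028239/68218568224)) = -1/1429*(-68218568224/152406028239) = 68218568224/217788214353531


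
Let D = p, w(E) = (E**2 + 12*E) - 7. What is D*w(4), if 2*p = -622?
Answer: -17727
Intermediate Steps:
w(E) = -7 + E**2 + 12*E
p = -311 (p = (1/2)*(-622) = -311)
D = -311
D*w(4) = -311*(-7 + 4**2 + 12*4) = -311*(-7 + 16 + 48) = -311*57 = -17727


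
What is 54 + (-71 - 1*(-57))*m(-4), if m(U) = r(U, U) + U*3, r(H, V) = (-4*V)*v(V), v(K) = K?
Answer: 1118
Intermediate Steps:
r(H, V) = -4*V² (r(H, V) = (-4*V)*V = -4*V²)
m(U) = -4*U² + 3*U (m(U) = -4*U² + U*3 = -4*U² + 3*U)
54 + (-71 - 1*(-57))*m(-4) = 54 + (-71 - 1*(-57))*(-4*(3 - 4*(-4))) = 54 + (-71 + 57)*(-4*(3 + 16)) = 54 - (-56)*19 = 54 - 14*(-76) = 54 + 1064 = 1118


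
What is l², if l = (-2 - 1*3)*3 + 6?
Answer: 81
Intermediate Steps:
l = -9 (l = (-2 - 3)*3 + 6 = -5*3 + 6 = -15 + 6 = -9)
l² = (-9)² = 81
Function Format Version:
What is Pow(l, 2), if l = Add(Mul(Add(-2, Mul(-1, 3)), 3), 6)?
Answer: 81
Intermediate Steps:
l = -9 (l = Add(Mul(Add(-2, -3), 3), 6) = Add(Mul(-5, 3), 6) = Add(-15, 6) = -9)
Pow(l, 2) = Pow(-9, 2) = 81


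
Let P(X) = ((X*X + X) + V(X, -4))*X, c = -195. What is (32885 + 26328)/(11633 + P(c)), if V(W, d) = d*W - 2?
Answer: -5383/683357 ≈ -0.0078773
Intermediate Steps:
V(W, d) = -2 + W*d (V(W, d) = W*d - 2 = -2 + W*d)
P(X) = X*(-2 + X² - 3*X) (P(X) = ((X*X + X) + (-2 + X*(-4)))*X = ((X² + X) + (-2 - 4*X))*X = ((X + X²) + (-2 - 4*X))*X = (-2 + X² - 3*X)*X = X*(-2 + X² - 3*X))
(32885 + 26328)/(11633 + P(c)) = (32885 + 26328)/(11633 - 195*(-2 + (-195)² - 3*(-195))) = 59213/(11633 - 195*(-2 + 38025 + 585)) = 59213/(11633 - 195*38608) = 59213/(11633 - 7528560) = 59213/(-7516927) = 59213*(-1/7516927) = -5383/683357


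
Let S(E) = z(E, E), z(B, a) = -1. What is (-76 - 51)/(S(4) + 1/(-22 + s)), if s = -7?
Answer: 3683/30 ≈ 122.77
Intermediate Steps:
S(E) = -1
(-76 - 51)/(S(4) + 1/(-22 + s)) = (-76 - 51)/(-1 + 1/(-22 - 7)) = -127/(-1 + 1/(-29)) = -127/(-1 - 1/29) = -127/(-30/29) = -127*(-29/30) = 3683/30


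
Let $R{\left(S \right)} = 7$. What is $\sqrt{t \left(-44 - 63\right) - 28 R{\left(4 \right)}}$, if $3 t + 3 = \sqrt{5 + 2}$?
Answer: $\frac{\sqrt{-801 - 321 \sqrt{7}}}{3} \approx 13.541 i$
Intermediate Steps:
$t = -1 + \frac{\sqrt{7}}{3}$ ($t = -1 + \frac{\sqrt{5 + 2}}{3} = -1 + \frac{\sqrt{7}}{3} \approx -0.11808$)
$\sqrt{t \left(-44 - 63\right) - 28 R{\left(4 \right)}} = \sqrt{\left(-1 + \frac{\sqrt{7}}{3}\right) \left(-44 - 63\right) - 196} = \sqrt{\left(-1 + \frac{\sqrt{7}}{3}\right) \left(-107\right) - 196} = \sqrt{\left(107 - \frac{107 \sqrt{7}}{3}\right) - 196} = \sqrt{-89 - \frac{107 \sqrt{7}}{3}}$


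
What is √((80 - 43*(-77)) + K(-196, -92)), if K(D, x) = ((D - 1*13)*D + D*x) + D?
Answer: √62191 ≈ 249.38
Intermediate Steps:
K(D, x) = D + D*x + D*(-13 + D) (K(D, x) = ((D - 13)*D + D*x) + D = ((-13 + D)*D + D*x) + D = (D*(-13 + D) + D*x) + D = (D*x + D*(-13 + D)) + D = D + D*x + D*(-13 + D))
√((80 - 43*(-77)) + K(-196, -92)) = √((80 - 43*(-77)) - 196*(-12 - 196 - 92)) = √((80 + 3311) - 196*(-300)) = √(3391 + 58800) = √62191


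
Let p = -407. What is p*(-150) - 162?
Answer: 60888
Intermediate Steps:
p*(-150) - 162 = -407*(-150) - 162 = 61050 - 162 = 60888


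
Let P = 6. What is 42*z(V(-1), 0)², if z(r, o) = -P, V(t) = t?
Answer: 1512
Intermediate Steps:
z(r, o) = -6 (z(r, o) = -1*6 = -6)
42*z(V(-1), 0)² = 42*(-6)² = 42*36 = 1512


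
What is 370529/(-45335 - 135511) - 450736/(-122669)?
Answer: 36061380755/22184197974 ≈ 1.6255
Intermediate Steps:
370529/(-45335 - 135511) - 450736/(-122669) = 370529/(-180846) - 450736*(-1/122669) = 370529*(-1/180846) + 450736/122669 = -370529/180846 + 450736/122669 = 36061380755/22184197974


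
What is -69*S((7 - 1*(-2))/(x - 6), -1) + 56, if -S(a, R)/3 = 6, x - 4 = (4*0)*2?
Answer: 1298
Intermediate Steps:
x = 4 (x = 4 + (4*0)*2 = 4 + 0*2 = 4 + 0 = 4)
S(a, R) = -18 (S(a, R) = -3*6 = -18)
-69*S((7 - 1*(-2))/(x - 6), -1) + 56 = -69*(-18) + 56 = 1242 + 56 = 1298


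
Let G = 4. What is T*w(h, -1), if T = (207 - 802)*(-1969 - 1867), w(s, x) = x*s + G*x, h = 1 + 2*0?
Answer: -11412100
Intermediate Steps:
h = 1 (h = 1 + 0 = 1)
w(s, x) = 4*x + s*x (w(s, x) = x*s + 4*x = s*x + 4*x = 4*x + s*x)
T = 2282420 (T = -595*(-3836) = 2282420)
T*w(h, -1) = 2282420*(-(4 + 1)) = 2282420*(-1*5) = 2282420*(-5) = -11412100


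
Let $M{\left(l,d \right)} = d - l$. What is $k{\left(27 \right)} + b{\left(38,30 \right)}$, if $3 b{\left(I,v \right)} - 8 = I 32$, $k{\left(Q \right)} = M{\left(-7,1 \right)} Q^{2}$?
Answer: $6240$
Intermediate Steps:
$k{\left(Q \right)} = 8 Q^{2}$ ($k{\left(Q \right)} = \left(1 - -7\right) Q^{2} = \left(1 + 7\right) Q^{2} = 8 Q^{2}$)
$b{\left(I,v \right)} = \frac{8}{3} + \frac{32 I}{3}$ ($b{\left(I,v \right)} = \frac{8}{3} + \frac{I 32}{3} = \frac{8}{3} + \frac{32 I}{3}$)
$k{\left(27 \right)} + b{\left(38,30 \right)} = 8 \cdot 27^{2} + \left(\frac{8}{3} + \frac{32}{3} \cdot 38\right) = 8 \cdot 729 + \left(\frac{8}{3} + \frac{1216}{3}\right) = 5832 + 408 = 6240$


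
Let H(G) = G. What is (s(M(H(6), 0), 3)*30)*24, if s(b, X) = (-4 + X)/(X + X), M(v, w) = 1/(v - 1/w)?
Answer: -120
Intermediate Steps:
s(b, X) = (-4 + X)/(2*X) (s(b, X) = (-4 + X)/((2*X)) = (-4 + X)*(1/(2*X)) = (-4 + X)/(2*X))
(s(M(H(6), 0), 3)*30)*24 = (((1/2)*(-4 + 3)/3)*30)*24 = (((1/2)*(1/3)*(-1))*30)*24 = -1/6*30*24 = -5*24 = -120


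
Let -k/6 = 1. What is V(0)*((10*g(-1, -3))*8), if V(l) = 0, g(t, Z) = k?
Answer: 0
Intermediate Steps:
k = -6 (k = -6*1 = -6)
g(t, Z) = -6
V(0)*((10*g(-1, -3))*8) = 0*((10*(-6))*8) = 0*(-60*8) = 0*(-480) = 0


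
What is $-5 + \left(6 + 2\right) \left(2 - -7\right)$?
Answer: $67$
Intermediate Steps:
$-5 + \left(6 + 2\right) \left(2 - -7\right) = -5 + 8 \left(2 + 7\right) = -5 + 8 \cdot 9 = -5 + 72 = 67$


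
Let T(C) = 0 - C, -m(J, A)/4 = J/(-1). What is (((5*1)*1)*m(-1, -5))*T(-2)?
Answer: -40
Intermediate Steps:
m(J, A) = 4*J (m(J, A) = -4*J/(-1) = -4*J*(-1) = -(-4)*J = 4*J)
T(C) = -C
(((5*1)*1)*m(-1, -5))*T(-2) = (((5*1)*1)*(4*(-1)))*(-1*(-2)) = ((5*1)*(-4))*2 = (5*(-4))*2 = -20*2 = -40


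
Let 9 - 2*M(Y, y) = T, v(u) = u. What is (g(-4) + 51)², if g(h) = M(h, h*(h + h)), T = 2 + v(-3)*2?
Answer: 13225/4 ≈ 3306.3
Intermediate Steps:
T = -4 (T = 2 - 3*2 = 2 - 6 = -4)
M(Y, y) = 13/2 (M(Y, y) = 9/2 - ½*(-4) = 9/2 + 2 = 13/2)
g(h) = 13/2
(g(-4) + 51)² = (13/2 + 51)² = (115/2)² = 13225/4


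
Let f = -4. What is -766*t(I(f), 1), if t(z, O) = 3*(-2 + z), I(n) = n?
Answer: 13788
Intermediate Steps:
t(z, O) = -6 + 3*z
-766*t(I(f), 1) = -766*(-6 + 3*(-4)) = -766*(-6 - 12) = -766*(-18) = 13788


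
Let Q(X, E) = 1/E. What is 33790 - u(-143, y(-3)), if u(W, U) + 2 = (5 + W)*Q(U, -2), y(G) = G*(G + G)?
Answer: 33723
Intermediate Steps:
y(G) = 2*G² (y(G) = G*(2*G) = 2*G²)
u(W, U) = -9/2 - W/2 (u(W, U) = -2 + (5 + W)/(-2) = -2 + (5 + W)*(-½) = -2 + (-5/2 - W/2) = -9/2 - W/2)
33790 - u(-143, y(-3)) = 33790 - (-9/2 - ½*(-143)) = 33790 - (-9/2 + 143/2) = 33790 - 1*67 = 33790 - 67 = 33723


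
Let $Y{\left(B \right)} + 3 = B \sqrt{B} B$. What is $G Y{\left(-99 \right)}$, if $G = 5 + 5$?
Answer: $-30 + 294030 i \sqrt{11} \approx -30.0 + 9.7519 \cdot 10^{5} i$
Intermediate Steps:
$G = 10$
$Y{\left(B \right)} = -3 + B^{\frac{5}{2}}$ ($Y{\left(B \right)} = -3 + B \sqrt{B} B = -3 + B^{\frac{3}{2}} B = -3 + B^{\frac{5}{2}}$)
$G Y{\left(-99 \right)} = 10 \left(-3 + \left(-99\right)^{\frac{5}{2}}\right) = 10 \left(-3 + 29403 i \sqrt{11}\right) = -30 + 294030 i \sqrt{11}$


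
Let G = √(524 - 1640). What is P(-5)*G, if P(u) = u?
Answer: -30*I*√31 ≈ -167.03*I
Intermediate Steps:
G = 6*I*√31 (G = √(-1116) = 6*I*√31 ≈ 33.407*I)
P(-5)*G = -30*I*√31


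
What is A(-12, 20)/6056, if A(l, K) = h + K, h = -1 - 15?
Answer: 1/1514 ≈ 0.00066050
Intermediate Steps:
h = -16
A(l, K) = -16 + K
A(-12, 20)/6056 = (-16 + 20)/6056 = 4*(1/6056) = 1/1514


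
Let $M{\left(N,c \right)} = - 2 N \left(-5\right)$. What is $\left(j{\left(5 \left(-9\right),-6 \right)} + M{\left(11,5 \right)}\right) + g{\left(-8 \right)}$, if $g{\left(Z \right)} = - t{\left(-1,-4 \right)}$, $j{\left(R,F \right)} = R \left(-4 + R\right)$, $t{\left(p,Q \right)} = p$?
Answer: $2316$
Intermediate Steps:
$M{\left(N,c \right)} = 10 N$
$g{\left(Z \right)} = 1$ ($g{\left(Z \right)} = \left(-1\right) \left(-1\right) = 1$)
$\left(j{\left(5 \left(-9\right),-6 \right)} + M{\left(11,5 \right)}\right) + g{\left(-8 \right)} = \left(5 \left(-9\right) \left(-4 + 5 \left(-9\right)\right) + 10 \cdot 11\right) + 1 = \left(- 45 \left(-4 - 45\right) + 110\right) + 1 = \left(\left(-45\right) \left(-49\right) + 110\right) + 1 = \left(2205 + 110\right) + 1 = 2315 + 1 = 2316$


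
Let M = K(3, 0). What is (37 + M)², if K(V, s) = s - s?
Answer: 1369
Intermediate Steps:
K(V, s) = 0
M = 0
(37 + M)² = (37 + 0)² = 37² = 1369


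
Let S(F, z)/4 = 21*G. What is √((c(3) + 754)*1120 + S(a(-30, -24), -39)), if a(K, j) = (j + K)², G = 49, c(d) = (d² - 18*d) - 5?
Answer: 2*√198149 ≈ 890.28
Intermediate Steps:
c(d) = -5 + d² - 18*d
a(K, j) = (K + j)²
S(F, z) = 4116 (S(F, z) = 4*(21*49) = 4*1029 = 4116)
√((c(3) + 754)*1120 + S(a(-30, -24), -39)) = √(((-5 + 3² - 18*3) + 754)*1120 + 4116) = √(((-5 + 9 - 54) + 754)*1120 + 4116) = √((-50 + 754)*1120 + 4116) = √(704*1120 + 4116) = √(788480 + 4116) = √792596 = 2*√198149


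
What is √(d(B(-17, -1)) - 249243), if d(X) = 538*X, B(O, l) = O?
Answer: I*√258389 ≈ 508.32*I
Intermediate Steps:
√(d(B(-17, -1)) - 249243) = √(538*(-17) - 249243) = √(-9146 - 249243) = √(-258389) = I*√258389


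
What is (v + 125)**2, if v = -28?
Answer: 9409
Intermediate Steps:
(v + 125)**2 = (-28 + 125)**2 = 97**2 = 9409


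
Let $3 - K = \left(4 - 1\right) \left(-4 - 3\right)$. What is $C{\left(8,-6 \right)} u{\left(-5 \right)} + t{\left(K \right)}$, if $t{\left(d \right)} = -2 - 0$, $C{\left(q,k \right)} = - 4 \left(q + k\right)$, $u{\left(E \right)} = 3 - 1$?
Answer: $-18$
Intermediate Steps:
$u{\left(E \right)} = 2$ ($u{\left(E \right)} = 3 - 1 = 2$)
$K = 24$ ($K = 3 - \left(4 - 1\right) \left(-4 - 3\right) = 3 - 3 \left(-7\right) = 3 - -21 = 3 + 21 = 24$)
$C{\left(q,k \right)} = - 4 k - 4 q$ ($C{\left(q,k \right)} = - 4 \left(k + q\right) = - 4 k - 4 q$)
$t{\left(d \right)} = -2$ ($t{\left(d \right)} = -2 + 0 = -2$)
$C{\left(8,-6 \right)} u{\left(-5 \right)} + t{\left(K \right)} = \left(\left(-4\right) \left(-6\right) - 32\right) 2 - 2 = \left(24 - 32\right) 2 - 2 = \left(-8\right) 2 - 2 = -16 - 2 = -18$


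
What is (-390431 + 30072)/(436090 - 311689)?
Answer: -360359/124401 ≈ -2.8968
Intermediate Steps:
(-390431 + 30072)/(436090 - 311689) = -360359/124401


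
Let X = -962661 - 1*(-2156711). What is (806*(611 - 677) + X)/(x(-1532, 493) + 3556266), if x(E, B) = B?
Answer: 1140854/3556759 ≈ 0.32076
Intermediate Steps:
X = 1194050 (X = -962661 + 2156711 = 1194050)
(806*(611 - 677) + X)/(x(-1532, 493) + 3556266) = (806*(611 - 677) + 1194050)/(493 + 3556266) = (806*(-66) + 1194050)/3556759 = (-53196 + 1194050)*(1/3556759) = 1140854*(1/3556759) = 1140854/3556759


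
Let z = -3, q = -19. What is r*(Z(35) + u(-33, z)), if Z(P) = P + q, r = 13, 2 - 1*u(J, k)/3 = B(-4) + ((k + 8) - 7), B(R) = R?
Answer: 520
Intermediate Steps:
u(J, k) = 15 - 3*k (u(J, k) = 6 - 3*(-4 + ((k + 8) - 7)) = 6 - 3*(-4 + ((8 + k) - 7)) = 6 - 3*(-4 + (1 + k)) = 6 - 3*(-3 + k) = 6 + (9 - 3*k) = 15 - 3*k)
Z(P) = -19 + P (Z(P) = P - 19 = -19 + P)
r*(Z(35) + u(-33, z)) = 13*((-19 + 35) + (15 - 3*(-3))) = 13*(16 + (15 + 9)) = 13*(16 + 24) = 13*40 = 520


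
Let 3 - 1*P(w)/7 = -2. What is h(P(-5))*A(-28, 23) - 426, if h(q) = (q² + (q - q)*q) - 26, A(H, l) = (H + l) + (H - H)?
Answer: -6421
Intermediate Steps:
A(H, l) = H + l (A(H, l) = (H + l) + 0 = H + l)
P(w) = 35 (P(w) = 21 - 7*(-2) = 21 + 14 = 35)
h(q) = -26 + q² (h(q) = (q² + 0*q) - 26 = (q² + 0) - 26 = q² - 26 = -26 + q²)
h(P(-5))*A(-28, 23) - 426 = (-26 + 35²)*(-28 + 23) - 426 = (-26 + 1225)*(-5) - 426 = 1199*(-5) - 426 = -5995 - 426 = -6421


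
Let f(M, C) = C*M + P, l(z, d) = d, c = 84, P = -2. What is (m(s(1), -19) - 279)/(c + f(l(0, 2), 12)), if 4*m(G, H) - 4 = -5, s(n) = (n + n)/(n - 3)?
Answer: -1117/424 ≈ -2.6344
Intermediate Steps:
s(n) = 2*n/(-3 + n) (s(n) = (2*n)/(-3 + n) = 2*n/(-3 + n))
m(G, H) = -¼ (m(G, H) = 1 + (¼)*(-5) = 1 - 5/4 = -¼)
f(M, C) = -2 + C*M (f(M, C) = C*M - 2 = -2 + C*M)
(m(s(1), -19) - 279)/(c + f(l(0, 2), 12)) = (-¼ - 279)/(84 + (-2 + 12*2)) = -1117/(4*(84 + (-2 + 24))) = -1117/(4*(84 + 22)) = -1117/4/106 = -1117/4*1/106 = -1117/424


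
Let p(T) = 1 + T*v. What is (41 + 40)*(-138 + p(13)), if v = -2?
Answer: -13203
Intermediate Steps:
p(T) = 1 - 2*T (p(T) = 1 + T*(-2) = 1 - 2*T)
(41 + 40)*(-138 + p(13)) = (41 + 40)*(-138 + (1 - 2*13)) = 81*(-138 + (1 - 26)) = 81*(-138 - 25) = 81*(-163) = -13203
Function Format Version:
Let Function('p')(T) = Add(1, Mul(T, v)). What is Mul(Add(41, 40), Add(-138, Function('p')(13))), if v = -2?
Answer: -13203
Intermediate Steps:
Function('p')(T) = Add(1, Mul(-2, T)) (Function('p')(T) = Add(1, Mul(T, -2)) = Add(1, Mul(-2, T)))
Mul(Add(41, 40), Add(-138, Function('p')(13))) = Mul(Add(41, 40), Add(-138, Add(1, Mul(-2, 13)))) = Mul(81, Add(-138, Add(1, -26))) = Mul(81, Add(-138, -25)) = Mul(81, -163) = -13203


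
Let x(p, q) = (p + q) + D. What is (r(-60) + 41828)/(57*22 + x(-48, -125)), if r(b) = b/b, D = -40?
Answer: 13943/347 ≈ 40.182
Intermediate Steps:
r(b) = 1
x(p, q) = -40 + p + q (x(p, q) = (p + q) - 40 = -40 + p + q)
(r(-60) + 41828)/(57*22 + x(-48, -125)) = (1 + 41828)/(57*22 + (-40 - 48 - 125)) = 41829/(1254 - 213) = 41829/1041 = 41829*(1/1041) = 13943/347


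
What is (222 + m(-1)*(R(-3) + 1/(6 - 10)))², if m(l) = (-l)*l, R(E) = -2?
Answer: 804609/16 ≈ 50288.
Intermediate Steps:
m(l) = -l²
(222 + m(-1)*(R(-3) + 1/(6 - 10)))² = (222 + (-1*(-1)²)*(-2 + 1/(6 - 10)))² = (222 + (-1*1)*(-2 + 1/(-4)))² = (222 - (-2 - ¼))² = (222 - 1*(-9/4))² = (222 + 9/4)² = (897/4)² = 804609/16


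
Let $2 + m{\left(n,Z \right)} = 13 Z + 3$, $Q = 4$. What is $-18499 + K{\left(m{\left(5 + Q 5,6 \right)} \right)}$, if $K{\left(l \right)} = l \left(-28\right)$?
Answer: $-20711$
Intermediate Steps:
$m{\left(n,Z \right)} = 1 + 13 Z$ ($m{\left(n,Z \right)} = -2 + \left(13 Z + 3\right) = -2 + \left(3 + 13 Z\right) = 1 + 13 Z$)
$K{\left(l \right)} = - 28 l$
$-18499 + K{\left(m{\left(5 + Q 5,6 \right)} \right)} = -18499 - 28 \left(1 + 13 \cdot 6\right) = -18499 - 28 \left(1 + 78\right) = -18499 - 2212 = -20711$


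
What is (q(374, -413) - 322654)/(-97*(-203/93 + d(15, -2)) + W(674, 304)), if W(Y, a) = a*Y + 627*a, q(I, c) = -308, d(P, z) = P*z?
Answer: -30035466/37072193 ≈ -0.81019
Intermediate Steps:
W(Y, a) = 627*a + Y*a (W(Y, a) = Y*a + 627*a = 627*a + Y*a)
(q(374, -413) - 322654)/(-97*(-203/93 + d(15, -2)) + W(674, 304)) = (-308 - 322654)/(-97*(-203/93 + 15*(-2)) + 304*(627 + 674)) = -322962/(-97*(-203*1/93 - 30) + 304*1301) = -322962/(-97*(-203/93 - 30) + 395504) = -322962/(-97*(-2993/93) + 395504) = -322962/(290321/93 + 395504) = -322962/37072193/93 = -322962*93/37072193 = -30035466/37072193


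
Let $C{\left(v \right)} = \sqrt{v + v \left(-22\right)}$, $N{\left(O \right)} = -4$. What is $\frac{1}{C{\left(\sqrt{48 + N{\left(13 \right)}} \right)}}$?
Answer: $- \frac{i 11^{\frac{3}{4}} \sqrt{42}}{462} \approx - 0.084728 i$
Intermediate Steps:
$C{\left(v \right)} = \sqrt{21} \sqrt{- v}$ ($C{\left(v \right)} = \sqrt{v - 22 v} = \sqrt{- 21 v} = \sqrt{21} \sqrt{- v}$)
$\frac{1}{C{\left(\sqrt{48 + N{\left(13 \right)}} \right)}} = \frac{1}{\sqrt{21} \sqrt{- \sqrt{48 - 4}}} = \frac{1}{\sqrt{21} \sqrt{- \sqrt{44}}} = \frac{1}{\sqrt{21} \sqrt{- 2 \sqrt{11}}} = \frac{1}{\sqrt{21} i \sqrt{2} \sqrt[4]{11}} = \frac{1}{i \sqrt[4]{11} \sqrt{42}} = - \frac{i 11^{\frac{3}{4}} \sqrt{42}}{462}$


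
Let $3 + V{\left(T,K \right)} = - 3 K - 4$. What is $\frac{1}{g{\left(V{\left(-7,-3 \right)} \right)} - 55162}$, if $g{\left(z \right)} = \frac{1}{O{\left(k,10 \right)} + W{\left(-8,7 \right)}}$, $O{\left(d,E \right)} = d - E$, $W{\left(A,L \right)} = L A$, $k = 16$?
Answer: $- \frac{50}{2758101} \approx -1.8128 \cdot 10^{-5}$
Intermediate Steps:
$W{\left(A,L \right)} = A L$
$V{\left(T,K \right)} = -7 - 3 K$ ($V{\left(T,K \right)} = -3 - \left(4 + 3 K\right) = -7 - 3 K$)
$g{\left(z \right)} = - \frac{1}{50}$ ($g{\left(z \right)} = \frac{1}{\left(16 - 10\right) - 56} = \frac{1}{6 - 56} = \frac{1}{-50} = - \frac{1}{50}$)
$\frac{1}{g{\left(V{\left(-7,-3 \right)} \right)} - 55162} = \frac{1}{- \frac{1}{50} - 55162} = \frac{1}{- \frac{2758101}{50}} = - \frac{50}{2758101}$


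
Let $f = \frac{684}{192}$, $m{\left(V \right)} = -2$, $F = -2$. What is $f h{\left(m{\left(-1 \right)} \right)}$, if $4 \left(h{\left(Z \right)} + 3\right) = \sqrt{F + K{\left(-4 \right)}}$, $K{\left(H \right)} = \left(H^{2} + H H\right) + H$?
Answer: $- \frac{171}{16} + \frac{57 \sqrt{26}}{64} \approx -6.1462$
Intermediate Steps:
$K{\left(H \right)} = H + 2 H^{2}$ ($K{\left(H \right)} = \left(H^{2} + H^{2}\right) + H = 2 H^{2} + H = H + 2 H^{2}$)
$h{\left(Z \right)} = -3 + \frac{\sqrt{26}}{4}$ ($h{\left(Z \right)} = -3 + \frac{\sqrt{-2 - 4 \left(1 + 2 \left(-4\right)\right)}}{4} = -3 + \frac{\sqrt{-2 - 4 \left(1 - 8\right)}}{4} = -3 + \frac{\sqrt{-2 - -28}}{4} = -3 + \frac{\sqrt{-2 + 28}}{4} = -3 + \frac{\sqrt{26}}{4}$)
$f = \frac{57}{16}$ ($f = 684 \cdot \frac{1}{192} = \frac{57}{16} \approx 3.5625$)
$f h{\left(m{\left(-1 \right)} \right)} = \frac{57 \left(-3 + \frac{\sqrt{26}}{4}\right)}{16} = - \frac{171}{16} + \frac{57 \sqrt{26}}{64}$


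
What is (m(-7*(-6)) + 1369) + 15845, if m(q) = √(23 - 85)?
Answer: 17214 + I*√62 ≈ 17214.0 + 7.874*I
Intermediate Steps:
m(q) = I*√62 (m(q) = √(-62) = I*√62)
(m(-7*(-6)) + 1369) + 15845 = (I*√62 + 1369) + 15845 = (1369 + I*√62) + 15845 = 17214 + I*√62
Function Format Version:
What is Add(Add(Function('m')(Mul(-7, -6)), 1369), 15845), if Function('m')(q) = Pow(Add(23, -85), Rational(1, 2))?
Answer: Add(17214, Mul(I, Pow(62, Rational(1, 2)))) ≈ Add(17214., Mul(7.8740, I))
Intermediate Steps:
Function('m')(q) = Mul(I, Pow(62, Rational(1, 2))) (Function('m')(q) = Pow(-62, Rational(1, 2)) = Mul(I, Pow(62, Rational(1, 2))))
Add(Add(Function('m')(Mul(-7, -6)), 1369), 15845) = Add(Add(Mul(I, Pow(62, Rational(1, 2))), 1369), 15845) = Add(Add(1369, Mul(I, Pow(62, Rational(1, 2)))), 15845) = Add(17214, Mul(I, Pow(62, Rational(1, 2))))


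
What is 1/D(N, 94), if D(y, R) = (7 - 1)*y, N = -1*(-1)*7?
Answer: 1/42 ≈ 0.023810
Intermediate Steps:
N = 7 (N = 1*7 = 7)
D(y, R) = 6*y
1/D(N, 94) = 1/(6*7) = 1/42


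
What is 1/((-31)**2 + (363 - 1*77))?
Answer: 1/1247 ≈ 0.00080192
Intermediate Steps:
1/((-31)**2 + (363 - 1*77)) = 1/(961 + (363 - 77)) = 1/(961 + 286) = 1/1247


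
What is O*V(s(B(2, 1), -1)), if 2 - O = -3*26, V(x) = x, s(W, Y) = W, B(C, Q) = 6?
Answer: 480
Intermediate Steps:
O = 80 (O = 2 - (-3)*26 = 2 - 1*(-78) = 2 + 78 = 80)
O*V(s(B(2, 1), -1)) = 80*6 = 480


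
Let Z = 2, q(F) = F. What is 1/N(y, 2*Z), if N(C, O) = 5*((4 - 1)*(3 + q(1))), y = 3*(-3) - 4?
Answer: 1/60 ≈ 0.016667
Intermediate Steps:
y = -13 (y = -9 - 4 = -13)
N(C, O) = 60 (N(C, O) = 5*((4 - 1)*(3 + 1)) = 5*(3*4) = 5*12 = 60)
1/N(y, 2*Z) = 1/60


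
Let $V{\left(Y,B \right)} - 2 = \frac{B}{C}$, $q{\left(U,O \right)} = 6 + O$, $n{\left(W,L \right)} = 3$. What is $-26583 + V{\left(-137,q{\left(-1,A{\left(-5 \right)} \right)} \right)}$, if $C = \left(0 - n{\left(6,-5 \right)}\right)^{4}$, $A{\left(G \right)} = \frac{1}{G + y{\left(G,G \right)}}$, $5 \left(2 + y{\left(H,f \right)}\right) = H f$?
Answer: $- \frac{4306111}{162} \approx -26581.0$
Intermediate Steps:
$y{\left(H,f \right)} = -2 + \frac{H f}{5}$
$A{\left(G \right)} = \frac{1}{-2 + G + \frac{G^{2}}{5}}$ ($A{\left(G \right)} = \frac{1}{G + \left(-2 + \frac{G G}{5}\right)} = \frac{1}{G + \left(-2 + \frac{G^{2}}{5}\right)} = \frac{1}{-2 + G + \frac{G^{2}}{5}}$)
$C = 81$ ($C = \left(0 - 3\right)^{4} = \left(-3\right)^{4} = 81$)
$V{\left(Y,B \right)} = 2 + \frac{B}{81}$
$-26583 + V{\left(-137,q{\left(-1,A{\left(-5 \right)} \right)} \right)} = -26583 + \left(2 + \frac{6 + \frac{5}{-10 + \left(-5\right)^{2} + 5 \left(-5\right)}}{81}\right) = -26583 + \left(2 + \frac{6 + \frac{5}{-10 + 25 - 25}}{81}\right) = -26583 + \left(2 + \frac{6 + \frac{5}{-10}}{81}\right) = -26583 + \left(2 + \frac{6 + 5 \left(- \frac{1}{10}\right)}{81}\right) = -26583 + \left(2 + \frac{6 - \frac{1}{2}}{81}\right) = -26583 + \left(2 + \frac{1}{81} \cdot \frac{11}{2}\right) = -26583 + \left(2 + \frac{11}{162}\right) = -26583 + \frac{335}{162} = - \frac{4306111}{162}$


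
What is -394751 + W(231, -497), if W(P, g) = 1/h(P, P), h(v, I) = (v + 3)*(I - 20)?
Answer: -19490435873/49374 ≈ -3.9475e+5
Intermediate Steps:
h(v, I) = (-20 + I)*(3 + v) (h(v, I) = (3 + v)*(-20 + I) = (-20 + I)*(3 + v))
W(P, g) = 1/(-60 + P**2 - 17*P) (W(P, g) = 1/(-60 - 20*P + 3*P + P*P) = 1/(-60 - 20*P + 3*P + P**2) = 1/(-60 + P**2 - 17*P))
-394751 + W(231, -497) = -394751 + 1/(-60 + 231**2 - 17*231) = -394751 + 1/(-60 + 53361 - 3927) = -394751 + 1/49374 = -19490435873/49374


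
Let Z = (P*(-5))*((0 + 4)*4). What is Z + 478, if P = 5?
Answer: 78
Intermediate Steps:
Z = -400 (Z = (5*(-5))*((0 + 4)*4) = -100*4 = -25*16 = -400)
Z + 478 = -400 + 478 = 78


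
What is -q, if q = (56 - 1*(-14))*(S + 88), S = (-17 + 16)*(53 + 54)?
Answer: 1330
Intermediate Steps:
S = -107 (S = -1*107 = -107)
q = -1330 (q = (56 - 1*(-14))*(-107 + 88) = (56 + 14)*(-19) = 70*(-19) = -1330)
-q = -1*(-1330) = 1330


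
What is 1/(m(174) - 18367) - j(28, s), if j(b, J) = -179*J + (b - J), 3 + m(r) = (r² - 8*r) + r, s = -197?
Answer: -379295743/10688 ≈ -35488.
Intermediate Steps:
m(r) = -3 + r² - 7*r (m(r) = -3 + ((r² - 8*r) + r) = -3 + (r² - 7*r) = -3 + r² - 7*r)
j(b, J) = b - 180*J
1/(m(174) - 18367) - j(28, s) = 1/((-3 + 174² - 7*174) - 18367) - (28 - 180*(-197)) = 1/((-3 + 30276 - 1218) - 18367) - (28 + 35460) = 1/(29055 - 18367) - 1*35488 = 1/10688 - 35488 = -379295743/10688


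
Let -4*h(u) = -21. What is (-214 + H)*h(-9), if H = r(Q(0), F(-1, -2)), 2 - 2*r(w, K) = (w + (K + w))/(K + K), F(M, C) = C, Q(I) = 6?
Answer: -17787/16 ≈ -1111.7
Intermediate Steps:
h(u) = 21/4 (h(u) = -1/4*(-21) = 21/4)
r(w, K) = 1 - (K + 2*w)/(4*K) (r(w, K) = 1 - (w + (K + w))/(2*(K + K)) = 1 - (K + 2*w)/(2*(2*K)) = 1 - (K + 2*w)*1/(2*K)/2 = 1 - (K + 2*w)/(4*K))
H = 9/4 (H = 3/4 - 1/2*6/(-2) = 3/4 - 1/2*6*(-1/2) = 3/4 + 3/2 = 9/4 ≈ 2.2500)
(-214 + H)*h(-9) = (-214 + 9/4)*(21/4) = -847/4*21/4 = -17787/16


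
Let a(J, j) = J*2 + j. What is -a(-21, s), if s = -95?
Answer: 137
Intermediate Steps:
a(J, j) = j + 2*J (a(J, j) = 2*J + j = j + 2*J)
-a(-21, s) = -(-95 + 2*(-21)) = -(-95 - 42) = -1*(-137) = 137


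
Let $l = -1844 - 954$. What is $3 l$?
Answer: $-8394$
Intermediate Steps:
$l = -2798$ ($l = -1844 - 954 = -2798$)
$3 l = 3 \left(-2798\right) = -8394$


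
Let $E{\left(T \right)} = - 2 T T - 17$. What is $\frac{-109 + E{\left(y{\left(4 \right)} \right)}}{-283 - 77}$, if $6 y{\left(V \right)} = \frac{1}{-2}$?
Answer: $\frac{9073}{25920} \approx 0.35004$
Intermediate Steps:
$y{\left(V \right)} = - \frac{1}{12}$ ($y{\left(V \right)} = \frac{1}{6 \left(-2\right)} = \frac{1}{6} \left(- \frac{1}{2}\right) = - \frac{1}{12}$)
$E{\left(T \right)} = -17 - 2 T^{2}$ ($E{\left(T \right)} = - 2 T^{2} - 17 = -17 - 2 T^{2}$)
$\frac{-109 + E{\left(y{\left(4 \right)} \right)}}{-283 - 77} = \frac{-109 - \left(17 + 2 \left(- \frac{1}{12}\right)^{2}\right)}{-283 - 77} = \frac{-109 - \frac{1225}{72}}{-360} = \left(-109 - \frac{1225}{72}\right) \left(- \frac{1}{360}\right) = \left(- \frac{9073}{72}\right) \left(- \frac{1}{360}\right) = \frac{9073}{25920}$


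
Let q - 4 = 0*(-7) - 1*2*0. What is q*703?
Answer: 2812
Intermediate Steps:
q = 4 (q = 4 + (0*(-7) - 1*2*0) = 4 + (0 - 2*0) = 4 + (0 + 0) = 4 + 0 = 4)
q*703 = 4*703 = 2812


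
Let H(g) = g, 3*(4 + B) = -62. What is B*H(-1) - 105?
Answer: -241/3 ≈ -80.333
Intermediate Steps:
B = -74/3 (B = -4 + (⅓)*(-62) = -4 - 62/3 = -74/3 ≈ -24.667)
B*H(-1) - 105 = -74/3*(-1) - 105 = 74/3 - 105 = -241/3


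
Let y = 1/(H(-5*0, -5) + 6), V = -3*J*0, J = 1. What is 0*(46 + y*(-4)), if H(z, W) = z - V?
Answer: 0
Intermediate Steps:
V = 0 (V = -3*1*0 = -3*0 = 0)
H(z, W) = z (H(z, W) = z - 1*0 = z + 0 = z)
y = 1/6 (y = 1/(-5*0 + 6) = 1/(0 + 6) = 1/6 ≈ 0.16667)
0*(46 + y*(-4)) = 0*(46 + (1/6)*(-4)) = 0*(46 - 2/3) = 0*(136/3) = 0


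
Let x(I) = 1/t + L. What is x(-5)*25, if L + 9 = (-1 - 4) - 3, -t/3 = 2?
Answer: -2575/6 ≈ -429.17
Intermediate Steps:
t = -6 (t = -3*2 = -6)
L = -17 (L = -9 + ((-1 - 4) - 3) = -9 + (-5 - 3) = -9 - 8 = -17)
x(I) = -103/6 (x(I) = 1/(-6) - 17 = -⅙ - 17 = -103/6)
x(-5)*25 = -103/6*25 = -2575/6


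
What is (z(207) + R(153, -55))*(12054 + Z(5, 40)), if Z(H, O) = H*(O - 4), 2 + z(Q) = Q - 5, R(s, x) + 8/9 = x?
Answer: 5289166/3 ≈ 1.7631e+6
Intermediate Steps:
R(s, x) = -8/9 + x
z(Q) = -7 + Q (z(Q) = -2 + (Q - 5) = -2 + (-5 + Q) = -7 + Q)
Z(H, O) = H*(-4 + O)
(z(207) + R(153, -55))*(12054 + Z(5, 40)) = ((-7 + 207) + (-8/9 - 55))*(12054 + 5*(-4 + 40)) = (200 - 503/9)*(12054 + 5*36) = 1297*(12054 + 180)/9 = (1297/9)*12234 = 5289166/3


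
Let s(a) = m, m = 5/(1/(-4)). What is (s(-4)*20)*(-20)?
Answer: 8000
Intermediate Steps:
m = -20 (m = 5/(-¼) = 5*(-4) = -20)
s(a) = -20
(s(-4)*20)*(-20) = -20*20*(-20) = -400*(-20) = 8000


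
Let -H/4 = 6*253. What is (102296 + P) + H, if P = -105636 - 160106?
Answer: -169518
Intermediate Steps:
H = -6072 (H = -24*253 = -4*1518 = -6072)
P = -265742
(102296 + P) + H = (102296 - 265742) - 6072 = -163446 - 6072 = -169518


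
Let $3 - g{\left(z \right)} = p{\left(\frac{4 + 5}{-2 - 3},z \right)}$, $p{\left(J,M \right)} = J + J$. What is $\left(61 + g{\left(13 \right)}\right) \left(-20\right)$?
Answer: $-1352$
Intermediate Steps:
$p{\left(J,M \right)} = 2 J$
$g{\left(z \right)} = \frac{33}{5}$ ($g{\left(z \right)} = 3 - 2 \frac{4 + 5}{-2 - 3} = 3 - 2 \frac{9}{-5} = 3 - 2 \cdot 9 \left(- \frac{1}{5}\right) = 3 - 2 \left(- \frac{9}{5}\right) = 3 - - \frac{18}{5} = 3 + \frac{18}{5} = \frac{33}{5}$)
$\left(61 + g{\left(13 \right)}\right) \left(-20\right) = \left(61 + \frac{33}{5}\right) \left(-20\right) = \frac{338}{5} \left(-20\right) = -1352$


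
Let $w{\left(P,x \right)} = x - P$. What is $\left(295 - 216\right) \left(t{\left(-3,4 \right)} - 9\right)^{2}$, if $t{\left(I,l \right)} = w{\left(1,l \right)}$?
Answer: $2844$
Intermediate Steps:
$t{\left(I,l \right)} = -1 + l$ ($t{\left(I,l \right)} = l - 1 = -1 + l$)
$\left(295 - 216\right) \left(t{\left(-3,4 \right)} - 9\right)^{2} = \left(295 - 216\right) \left(\left(-1 + 4\right) - 9\right)^{2} = 79 \left(3 - 9\right)^{2} = 79 \left(-6\right)^{2} = 79 \cdot 36 = 2844$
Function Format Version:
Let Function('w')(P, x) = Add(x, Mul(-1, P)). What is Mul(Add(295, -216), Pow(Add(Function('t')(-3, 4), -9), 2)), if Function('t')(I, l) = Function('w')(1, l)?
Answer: 2844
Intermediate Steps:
Function('t')(I, l) = Add(-1, l) (Function('t')(I, l) = Add(l, Mul(-1, 1)) = Add(l, -1) = Add(-1, l))
Mul(Add(295, -216), Pow(Add(Function('t')(-3, 4), -9), 2)) = Mul(Add(295, -216), Pow(Add(Add(-1, 4), -9), 2)) = Mul(79, Pow(Add(3, -9), 2)) = Mul(79, Pow(-6, 2)) = Mul(79, 36) = 2844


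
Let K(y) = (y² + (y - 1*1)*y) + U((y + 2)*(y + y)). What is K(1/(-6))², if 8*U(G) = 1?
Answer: 625/5184 ≈ 0.12056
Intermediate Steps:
U(G) = ⅛ (U(G) = (⅛)*1 = ⅛)
K(y) = ⅛ + y² + y*(-1 + y) (K(y) = (y² + (y - 1*1)*y) + ⅛ = (y² + (y - 1)*y) + ⅛ = (y² + (-1 + y)*y) + ⅛ = (y² + y*(-1 + y)) + ⅛ = ⅛ + y² + y*(-1 + y))
K(1/(-6))² = (⅛ - 1/(-6) + 2*(1/(-6))²)² = (⅛ - 1*(-⅙) + 2*(-⅙)²)² = (⅛ + ⅙ + 2*(1/36))² = (⅛ + ⅙ + 1/18)² = (25/72)² = 625/5184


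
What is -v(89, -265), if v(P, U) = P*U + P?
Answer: 23496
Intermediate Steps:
v(P, U) = P + P*U
-v(89, -265) = -89*(1 - 265) = -89*(-264) = -1*(-23496) = 23496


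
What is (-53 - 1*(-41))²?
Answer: 144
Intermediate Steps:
(-53 - 1*(-41))² = (-53 + 41)² = (-12)² = 144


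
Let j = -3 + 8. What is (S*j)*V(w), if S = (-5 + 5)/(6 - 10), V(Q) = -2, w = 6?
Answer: 0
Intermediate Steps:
S = 0 (S = 0/(-4) = 0*(-¼) = 0)
j = 5
(S*j)*V(w) = (0*5)*(-2) = 0*(-2) = 0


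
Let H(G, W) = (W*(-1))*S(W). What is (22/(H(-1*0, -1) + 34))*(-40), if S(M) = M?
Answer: -80/3 ≈ -26.667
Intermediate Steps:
H(G, W) = -W**2 (H(G, W) = (W*(-1))*W = (-W)*W = -W**2)
(22/(H(-1*0, -1) + 34))*(-40) = (22/(-1*(-1)**2 + 34))*(-40) = (22/(-1*1 + 34))*(-40) = (22/(-1 + 34))*(-40) = (22/33)*(-40) = (22*(1/33))*(-40) = (2/3)*(-40) = -80/3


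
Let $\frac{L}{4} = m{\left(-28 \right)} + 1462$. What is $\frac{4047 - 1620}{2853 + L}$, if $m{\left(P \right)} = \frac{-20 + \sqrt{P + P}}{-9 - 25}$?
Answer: $\frac{6104557863}{21891274073} + \frac{165036 i \sqrt{14}}{21891274073} \approx 0.27886 + 2.8208 \cdot 10^{-5} i$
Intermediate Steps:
$m{\left(P \right)} = \frac{10}{17} - \frac{\sqrt{2} \sqrt{P}}{34}$ ($m{\left(P \right)} = \frac{-20 + \sqrt{2 P}}{-34} = \left(-20 + \sqrt{2} \sqrt{P}\right) \left(- \frac{1}{34}\right) = \frac{10}{17} - \frac{\sqrt{2} \sqrt{P}}{34}$)
$L = \frac{99456}{17} - \frac{4 i \sqrt{14}}{17}$ ($L = 4 \left(\left(\frac{10}{17} - \frac{\sqrt{2} \sqrt{-28}}{34}\right) + 1462\right) = 4 \left(\left(\frac{10}{17} - \frac{\sqrt{2} \cdot 2 i \sqrt{7}}{34}\right) + 1462\right) = 4 \left(\left(\frac{10}{17} - \frac{i \sqrt{14}}{17}\right) + 1462\right) = 4 \left(\frac{24864}{17} - \frac{i \sqrt{14}}{17}\right) = \frac{99456}{17} - \frac{4 i \sqrt{14}}{17} \approx 5850.4 - 0.88039 i$)
$\frac{4047 - 1620}{2853 + L} = \frac{4047 - 1620}{2853 + \left(\frac{99456}{17} - \frac{4 i \sqrt{14}}{17}\right)} = \frac{2427}{\frac{147957}{17} - \frac{4 i \sqrt{14}}{17}}$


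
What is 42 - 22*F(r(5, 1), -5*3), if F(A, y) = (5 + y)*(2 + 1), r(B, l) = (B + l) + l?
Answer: 702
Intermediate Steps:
r(B, l) = B + 2*l
F(A, y) = 15 + 3*y (F(A, y) = (5 + y)*3 = 15 + 3*y)
42 - 22*F(r(5, 1), -5*3) = 42 - 22*(15 + 3*(-5*3)) = 42 - 22*(15 + 3*(-15)) = 42 - 22*(15 - 45) = 42 - 22*(-30) = 42 + 660 = 702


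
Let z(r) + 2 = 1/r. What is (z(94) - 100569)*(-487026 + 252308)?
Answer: 23605821481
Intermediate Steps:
z(r) = -2 + 1/r
(z(94) - 100569)*(-487026 + 252308) = ((-2 + 1/94) - 100569)*(-487026 + 252308) = ((-2 + 1/94) - 100569)*(-234718) = (-187/94 - 100569)*(-234718) = -9453673/94*(-234718) = 23605821481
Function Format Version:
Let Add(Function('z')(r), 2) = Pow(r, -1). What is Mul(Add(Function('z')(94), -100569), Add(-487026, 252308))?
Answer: 23605821481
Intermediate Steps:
Function('z')(r) = Add(-2, Pow(r, -1))
Mul(Add(Function('z')(94), -100569), Add(-487026, 252308)) = Mul(Add(Add(-2, Pow(94, -1)), -100569), Add(-487026, 252308)) = Mul(Add(Add(-2, Rational(1, 94)), -100569), -234718) = Mul(Add(Rational(-187, 94), -100569), -234718) = Mul(Rational(-9453673, 94), -234718) = 23605821481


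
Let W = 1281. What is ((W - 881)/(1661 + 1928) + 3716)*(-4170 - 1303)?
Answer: -72994079652/3589 ≈ -2.0338e+7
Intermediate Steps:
((W - 881)/(1661 + 1928) + 3716)*(-4170 - 1303) = ((1281 - 881)/(1661 + 1928) + 3716)*(-4170 - 1303) = (400/3589 + 3716)*(-5473) = (13337124/3589)*(-5473) = -72994079652/3589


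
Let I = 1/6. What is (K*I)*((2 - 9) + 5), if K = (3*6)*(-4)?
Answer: 24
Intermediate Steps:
K = -72 (K = 18*(-4) = -72)
I = ⅙ ≈ 0.16667
(K*I)*((2 - 9) + 5) = (-72*⅙)*((2 - 9) + 5) = -12*(-7 + 5) = -12*(-2) = 24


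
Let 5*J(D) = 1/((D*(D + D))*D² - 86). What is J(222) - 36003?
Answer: -874481408058389/24289126130 ≈ -36003.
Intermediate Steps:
J(D) = 1/(5*(-86 + 2*D⁴)) (J(D) = 1/(5*((D*(D + D))*D² - 86)) = 1/(5*((D*(2*D))*D² - 86)) = 1/(5*((2*D²)*D² - 86)) = 1/(5*(2*D⁴ - 86)) = 1/(5*(-86 + 2*D⁴)))
J(222) - 36003 = 1/(10*(-43 + 222⁴)) - 36003 = 1/(10*(-43 + 2428912656)) - 36003 = (⅒)/2428912613 - 36003 = (⅒)*(1/2428912613) - 36003 = 1/24289126130 - 36003 = -874481408058389/24289126130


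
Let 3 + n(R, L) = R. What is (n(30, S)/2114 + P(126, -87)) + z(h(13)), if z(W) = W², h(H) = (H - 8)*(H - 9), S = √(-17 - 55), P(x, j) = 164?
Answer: 1192323/2114 ≈ 564.01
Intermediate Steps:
S = 6*I*√2 (S = √(-72) = 6*I*√2 ≈ 8.4853*I)
n(R, L) = -3 + R
h(H) = (-9 + H)*(-8 + H) (h(H) = (-8 + H)*(-9 + H) = (-9 + H)*(-8 + H))
(n(30, S)/2114 + P(126, -87)) + z(h(13)) = ((-3 + 30)/2114 + 164) + (72 + 13² - 17*13)² = (27*(1/2114) + 164) + (72 + 169 - 221)² = (27/2114 + 164) + 20² = 346723/2114 + 400 = 1192323/2114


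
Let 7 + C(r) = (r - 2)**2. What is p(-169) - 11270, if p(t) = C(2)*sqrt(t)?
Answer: -11270 - 91*I ≈ -11270.0 - 91.0*I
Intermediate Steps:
C(r) = -7 + (-2 + r)**2 (C(r) = -7 + (r - 2)**2 = -7 + (-2 + r)**2)
p(t) = -7*sqrt(t) (p(t) = (-7 + (-2 + 2)**2)*sqrt(t) = (-7 + 0**2)*sqrt(t) = (-7 + 0)*sqrt(t) = -7*sqrt(t))
p(-169) - 11270 = -91*I - 11270 = -11270 - 91*I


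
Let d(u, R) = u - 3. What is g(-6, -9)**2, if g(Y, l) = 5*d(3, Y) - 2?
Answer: 4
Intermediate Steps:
d(u, R) = -3 + u
g(Y, l) = -2 (g(Y, l) = 5*(-3 + 3) - 2 = 5*0 - 2 = 0 - 2 = -2)
g(-6, -9)**2 = (-2)**2 = 4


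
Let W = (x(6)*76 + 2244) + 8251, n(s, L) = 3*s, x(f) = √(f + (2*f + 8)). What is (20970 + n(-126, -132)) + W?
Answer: 31087 + 76*√26 ≈ 31475.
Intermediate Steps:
x(f) = √(8 + 3*f) (x(f) = √(f + (8 + 2*f)) = √(8 + 3*f))
W = 10495 + 76*√26 (W = (√(8 + 3*6)*76 + 2244) + 8251 = (√(8 + 18)*76 + 2244) + 8251 = (√26*76 + 2244) + 8251 = (76*√26 + 2244) + 8251 = (2244 + 76*√26) + 8251 = 10495 + 76*√26 ≈ 10883.)
(20970 + n(-126, -132)) + W = (20970 + 3*(-126)) + (10495 + 76*√26) = (20970 - 378) + (10495 + 76*√26) = 20592 + (10495 + 76*√26) = 31087 + 76*√26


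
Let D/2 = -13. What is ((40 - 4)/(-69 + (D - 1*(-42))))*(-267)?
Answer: 9612/53 ≈ 181.36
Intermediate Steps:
D = -26 (D = 2*(-13) = -26)
((40 - 4)/(-69 + (D - 1*(-42))))*(-267) = ((40 - 4)/(-69 + (-26 - 1*(-42))))*(-267) = (36/(-69 + (-26 + 42)))*(-267) = (36/(-69 + 16))*(-267) = (36/(-53))*(-267) = (36*(-1/53))*(-267) = -36/53*(-267) = 9612/53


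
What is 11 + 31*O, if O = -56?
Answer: -1725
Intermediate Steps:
11 + 31*O = 11 + 31*(-56) = 11 - 1736 = -1725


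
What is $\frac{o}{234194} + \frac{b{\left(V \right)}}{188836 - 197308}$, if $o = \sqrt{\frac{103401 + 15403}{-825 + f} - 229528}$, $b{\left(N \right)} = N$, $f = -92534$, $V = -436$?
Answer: $\frac{109}{2118} + \frac{i \sqrt{10206912489249}}{1561722689} \approx 0.051464 + 0.0020457 i$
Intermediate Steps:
$o = \frac{2 i \sqrt{10206912489249}}{13337}$ ($o = \sqrt{\frac{103401 + 15403}{-825 - 92534} - 229528} = \sqrt{\frac{118804}{-93359} - 229528} = \sqrt{118804 \left(- \frac{1}{93359}\right) - 229528} = \sqrt{- \frac{16972}{13337} - 229528} = \sqrt{- \frac{3061231908}{13337}} = \frac{2 i \sqrt{10206912489249}}{13337} \approx 479.09 i$)
$\frac{o}{234194} + \frac{b{\left(V \right)}}{188836 - 197308} = \frac{\frac{2}{13337} i \sqrt{10206912489249}}{234194} - \frac{436}{188836 - 197308} = \frac{2 i \sqrt{10206912489249}}{13337} \cdot \frac{1}{234194} - \frac{436}{-8472} = \frac{i \sqrt{10206912489249}}{1561722689} - - \frac{109}{2118} = \frac{i \sqrt{10206912489249}}{1561722689} + \frac{109}{2118} = \frac{109}{2118} + \frac{i \sqrt{10206912489249}}{1561722689}$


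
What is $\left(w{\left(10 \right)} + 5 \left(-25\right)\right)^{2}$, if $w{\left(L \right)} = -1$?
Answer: $15876$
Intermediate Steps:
$\left(w{\left(10 \right)} + 5 \left(-25\right)\right)^{2} = \left(-1 + 5 \left(-25\right)\right)^{2} = \left(-1 - 125\right)^{2} = \left(-126\right)^{2} = 15876$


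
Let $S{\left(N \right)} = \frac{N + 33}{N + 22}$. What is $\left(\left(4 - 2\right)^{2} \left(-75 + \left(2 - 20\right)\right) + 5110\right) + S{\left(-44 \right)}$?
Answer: $\frac{9477}{2} \approx 4738.5$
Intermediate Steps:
$S{\left(N \right)} = \frac{33 + N}{22 + N}$
$\left(\left(4 - 2\right)^{2} \left(-75 + \left(2 - 20\right)\right) + 5110\right) + S{\left(-44 \right)} = \left(\left(4 - 2\right)^{2} \left(-75 + \left(2 - 20\right)\right) + 5110\right) + \frac{33 - 44}{22 - 44} = \left(2^{2} \left(-75 + \left(2 - 20\right)\right) + 5110\right) + \frac{1}{-22} \left(-11\right) = \left(4 \left(-75 - 18\right) + 5110\right) - - \frac{1}{2} = \left(4 \left(-93\right) + 5110\right) + \frac{1}{2} = \left(-372 + 5110\right) + \frac{1}{2} = 4738 + \frac{1}{2} = \frac{9477}{2}$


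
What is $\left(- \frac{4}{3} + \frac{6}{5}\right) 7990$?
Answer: $- \frac{3196}{3} \approx -1065.3$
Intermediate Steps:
$\left(- \frac{4}{3} + \frac{6}{5}\right) 7990 = \left(- \frac{2}{15}\right) 7990 = - \frac{3196}{3}$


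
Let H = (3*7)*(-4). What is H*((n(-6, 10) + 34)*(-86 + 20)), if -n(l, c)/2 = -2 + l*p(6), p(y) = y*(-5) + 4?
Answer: -1519056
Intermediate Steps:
p(y) = 4 - 5*y (p(y) = -5*y + 4 = 4 - 5*y)
n(l, c) = 4 + 52*l (n(l, c) = -2*(-2 + l*(4 - 5*6)) = -2*(-2 + l*(4 - 30)) = -2*(-2 + l*(-26)) = -2*(-2 - 26*l) = 4 + 52*l)
H = -84 (H = 21*(-4) = -84)
H*((n(-6, 10) + 34)*(-86 + 20)) = -84*((4 + 52*(-6)) + 34)*(-86 + 20) = -84*((4 - 312) + 34)*(-66) = -84*(-308 + 34)*(-66) = -(-23016)*(-66) = -84*18084 = -1519056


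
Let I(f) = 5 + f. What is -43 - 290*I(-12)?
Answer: 1987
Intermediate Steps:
-43 - 290*I(-12) = -43 - 290*(5 - 12) = -43 - 290*(-7) = -43 + 2030 = 1987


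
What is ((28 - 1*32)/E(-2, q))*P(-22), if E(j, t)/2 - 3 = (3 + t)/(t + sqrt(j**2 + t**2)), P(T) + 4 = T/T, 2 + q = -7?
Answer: 7/9 - sqrt(85)/9 ≈ -0.24662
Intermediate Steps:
q = -9 (q = -2 - 7 = -9)
P(T) = -3 (P(T) = -4 + T/T = -4 + 1 = -3)
E(j, t) = 6 + 2*(3 + t)/(t + sqrt(j**2 + t**2)) (E(j, t) = 6 + 2*((3 + t)/(t + sqrt(j**2 + t**2))) = 6 + 2*(3 + t)/(t + sqrt(j**2 + t**2)))
((28 - 1*32)/E(-2, q))*P(-22) = ((28 - 1*32)/((2*(3 + 3*sqrt((-2)**2 + (-9)**2) + 4*(-9))/(-9 + sqrt((-2)**2 + (-9)**2)))))*(-3) = ((28 - 32)/((2*(3 + 3*sqrt(4 + 81) - 36)/(-9 + sqrt(4 + 81)))))*(-3) = -4*(-9 + sqrt(85))/(2*(3 + 3*sqrt(85) - 36))*(-3) = -4*(-9 + sqrt(85))/(2*(-33 + 3*sqrt(85)))*(-3) = -2*(-9 + sqrt(85))/(-33 + 3*sqrt(85))*(-3) = 6*(-9 + sqrt(85))/(-33 + 3*sqrt(85))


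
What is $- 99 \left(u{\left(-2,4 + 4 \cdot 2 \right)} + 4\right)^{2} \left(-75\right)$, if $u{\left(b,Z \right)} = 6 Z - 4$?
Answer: $38491200$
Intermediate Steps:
$u{\left(b,Z \right)} = -4 + 6 Z$
$- 99 \left(u{\left(-2,4 + 4 \cdot 2 \right)} + 4\right)^{2} \left(-75\right) = - 99 \left(\left(-4 + 6 \left(4 + 4 \cdot 2\right)\right) + 4\right)^{2} \left(-75\right) = - 99 \left(\left(-4 + 6 \left(4 + 8\right)\right) + 4\right)^{2} \left(-75\right) = - 99 \left(\left(-4 + 6 \cdot 12\right) + 4\right)^{2} \left(-75\right) = - 99 \left(\left(-4 + 72\right) + 4\right)^{2} \left(-75\right) = - 99 \left(68 + 4\right)^{2} \left(-75\right) = - 99 \cdot 72^{2} \left(-75\right) = \left(-99\right) 5184 \left(-75\right) = \left(-513216\right) \left(-75\right) = 38491200$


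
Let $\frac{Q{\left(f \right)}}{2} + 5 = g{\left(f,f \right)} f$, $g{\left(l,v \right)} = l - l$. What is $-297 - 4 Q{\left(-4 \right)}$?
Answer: $-257$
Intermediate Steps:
$g{\left(l,v \right)} = 0$
$Q{\left(f \right)} = -10$ ($Q{\left(f \right)} = -10 + 2 \cdot 0 f = -10 + 2 \cdot 0 = -10 + 0 = -10$)
$-297 - 4 Q{\left(-4 \right)} = -297 - 4 \left(-10\right) = -297 - -40 = -297 + 40 = -257$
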